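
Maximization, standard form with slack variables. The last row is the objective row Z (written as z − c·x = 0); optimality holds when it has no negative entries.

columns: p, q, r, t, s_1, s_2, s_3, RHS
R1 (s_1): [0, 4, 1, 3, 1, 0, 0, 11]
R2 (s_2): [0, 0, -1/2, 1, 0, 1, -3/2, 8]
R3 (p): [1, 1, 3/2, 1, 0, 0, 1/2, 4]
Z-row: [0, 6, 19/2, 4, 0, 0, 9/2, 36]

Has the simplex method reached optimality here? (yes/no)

Every Z-row coefficient is ≥ 0, so the tableau is optimal.

yes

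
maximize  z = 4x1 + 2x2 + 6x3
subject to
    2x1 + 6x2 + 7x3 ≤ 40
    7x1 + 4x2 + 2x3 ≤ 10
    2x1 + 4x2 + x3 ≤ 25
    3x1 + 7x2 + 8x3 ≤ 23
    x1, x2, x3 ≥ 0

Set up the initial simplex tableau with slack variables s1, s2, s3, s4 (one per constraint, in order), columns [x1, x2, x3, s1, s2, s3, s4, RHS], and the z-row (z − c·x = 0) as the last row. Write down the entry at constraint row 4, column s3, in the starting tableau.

0

Slack s3 belongs to constraint 3; its column is the unit vector e_3, so the entry in row 4 is 0.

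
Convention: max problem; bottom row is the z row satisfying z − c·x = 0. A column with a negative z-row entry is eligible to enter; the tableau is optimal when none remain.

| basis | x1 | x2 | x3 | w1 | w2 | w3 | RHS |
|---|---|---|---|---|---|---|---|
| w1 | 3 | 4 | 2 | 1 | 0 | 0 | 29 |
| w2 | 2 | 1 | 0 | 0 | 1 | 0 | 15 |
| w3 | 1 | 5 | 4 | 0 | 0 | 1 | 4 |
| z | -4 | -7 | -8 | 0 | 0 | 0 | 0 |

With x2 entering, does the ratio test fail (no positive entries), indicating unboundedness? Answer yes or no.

Column x2 has positive entries in row(s) 1, 2, 3, so the ratio test bounds it — not unbounded.

no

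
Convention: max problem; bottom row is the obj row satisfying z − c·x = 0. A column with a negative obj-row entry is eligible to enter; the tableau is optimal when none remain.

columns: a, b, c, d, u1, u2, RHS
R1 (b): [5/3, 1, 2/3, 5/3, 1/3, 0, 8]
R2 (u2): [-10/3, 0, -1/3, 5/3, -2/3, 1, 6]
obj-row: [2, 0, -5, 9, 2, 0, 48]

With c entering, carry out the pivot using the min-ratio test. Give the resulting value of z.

Ratio test on column c — row 1: 8/(2/3) = 12; row 2: entry -1/3 ≤ 0. Minimum is 12 at row 1 (b leaves); pivot element 2/3.
Pivot on row 1; the obj-row RHS becomes 48 − (-5)·12 = 108.

108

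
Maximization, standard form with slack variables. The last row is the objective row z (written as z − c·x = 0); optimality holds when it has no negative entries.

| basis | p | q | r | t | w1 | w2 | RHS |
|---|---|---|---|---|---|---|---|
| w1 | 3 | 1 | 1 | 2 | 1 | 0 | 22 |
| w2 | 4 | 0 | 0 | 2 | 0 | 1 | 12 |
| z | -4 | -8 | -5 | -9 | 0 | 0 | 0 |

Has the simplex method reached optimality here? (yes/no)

The z-row has a negative entry -9 in column t, so it is not optimal.

no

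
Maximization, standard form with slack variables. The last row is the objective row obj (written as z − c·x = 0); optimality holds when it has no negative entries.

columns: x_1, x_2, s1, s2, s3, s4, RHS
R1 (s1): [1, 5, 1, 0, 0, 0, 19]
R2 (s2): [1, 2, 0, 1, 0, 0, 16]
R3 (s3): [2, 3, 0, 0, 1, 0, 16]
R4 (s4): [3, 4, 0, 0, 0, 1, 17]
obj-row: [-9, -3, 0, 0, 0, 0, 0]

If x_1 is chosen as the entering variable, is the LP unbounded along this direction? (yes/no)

no

Column x_1 has positive entries in row(s) 1, 2, 3, 4, so the ratio test bounds it — not unbounded.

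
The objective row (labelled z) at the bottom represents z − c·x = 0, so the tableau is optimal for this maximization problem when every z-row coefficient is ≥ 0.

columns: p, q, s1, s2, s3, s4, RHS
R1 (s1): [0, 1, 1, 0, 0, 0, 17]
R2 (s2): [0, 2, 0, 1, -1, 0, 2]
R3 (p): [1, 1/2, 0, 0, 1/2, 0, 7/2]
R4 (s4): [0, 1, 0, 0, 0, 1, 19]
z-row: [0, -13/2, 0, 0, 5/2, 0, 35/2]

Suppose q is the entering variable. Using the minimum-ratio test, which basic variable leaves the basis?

s2

Column q entries and ratios — s1: 17/1 = 17; s2: 2/2 = 1; p: (7/2)/(1/2) = 7; s4: 19/1 = 19.
Smallest ratio is 1 in the row of s2, so s2 leaves.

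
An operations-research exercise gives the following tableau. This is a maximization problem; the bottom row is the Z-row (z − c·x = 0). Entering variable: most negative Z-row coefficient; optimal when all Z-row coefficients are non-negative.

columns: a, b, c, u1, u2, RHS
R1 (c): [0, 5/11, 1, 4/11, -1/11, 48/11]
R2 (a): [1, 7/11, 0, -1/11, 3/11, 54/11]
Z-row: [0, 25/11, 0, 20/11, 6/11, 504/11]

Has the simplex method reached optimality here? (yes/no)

Every Z-row coefficient is ≥ 0, so the tableau is optimal.

yes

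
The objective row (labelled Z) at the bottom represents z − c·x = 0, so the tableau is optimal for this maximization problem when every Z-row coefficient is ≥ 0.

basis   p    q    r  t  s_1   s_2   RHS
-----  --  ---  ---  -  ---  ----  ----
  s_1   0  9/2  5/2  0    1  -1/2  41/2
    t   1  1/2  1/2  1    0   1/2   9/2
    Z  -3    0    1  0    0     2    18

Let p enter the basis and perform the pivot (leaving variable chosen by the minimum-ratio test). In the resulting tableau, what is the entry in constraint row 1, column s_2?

-1/2

Ratio test on column p — row 1: entry 0 ≤ 0; row 2: (9/2)/1 = 9/2. Minimum is 9/2 at row 2 (t leaves); pivot element 1.
Divide row 2 by 1; eliminate column p from the other rows.
Row 1 update in column s_2: -1/2 − 0·(1/2) = -1/2.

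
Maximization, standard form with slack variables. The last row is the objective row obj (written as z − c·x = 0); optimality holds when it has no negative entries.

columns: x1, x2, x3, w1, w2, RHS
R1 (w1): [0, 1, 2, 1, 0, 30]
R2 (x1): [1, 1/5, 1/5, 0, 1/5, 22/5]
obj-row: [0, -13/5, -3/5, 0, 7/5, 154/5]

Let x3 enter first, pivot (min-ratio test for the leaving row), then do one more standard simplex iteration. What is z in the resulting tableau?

72

Ratio test on column x3 — row 1: 30/2 = 15; row 2: (22/5)/(1/5) = 22. Minimum is 15 at row 1 (w1 leaves); pivot element 2.
Pivot on row 1; the obj-row RHS becomes 154/5 − (-3/5)·15 = 199/5.
Next entering variable (most negative obj-row entry -23/10): x2.
Ratio test on column x2 — row 1: 15/(1/2) = 30; row 2: (7/5)/(1/10) = 14. Minimum is 14 at row 2 (x1 leaves); pivot element 1/10.
After the second pivot the obj-row RHS is 199/5 − (-23/10)·14 = 72.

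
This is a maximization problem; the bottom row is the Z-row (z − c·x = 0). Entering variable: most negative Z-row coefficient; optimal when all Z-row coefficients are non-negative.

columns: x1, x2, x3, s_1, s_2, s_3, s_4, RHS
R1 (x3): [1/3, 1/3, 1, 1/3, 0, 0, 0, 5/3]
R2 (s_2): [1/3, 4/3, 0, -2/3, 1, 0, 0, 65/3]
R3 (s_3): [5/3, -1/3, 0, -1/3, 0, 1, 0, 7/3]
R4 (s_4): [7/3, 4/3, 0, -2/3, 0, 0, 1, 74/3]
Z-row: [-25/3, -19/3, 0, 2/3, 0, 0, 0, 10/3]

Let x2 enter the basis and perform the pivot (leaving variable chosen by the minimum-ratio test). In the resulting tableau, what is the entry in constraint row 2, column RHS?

15

Ratio test on column x2 — row 1: (5/3)/(1/3) = 5; row 2: (65/3)/(4/3) = 65/4; row 3: entry -1/3 ≤ 0; row 4: (74/3)/(4/3) = 37/2. Minimum is 5 at row 1 (x3 leaves); pivot element 1/3.
Divide row 1 by 1/3; eliminate column x2 from the other rows.
Row 2 update in column RHS: 65/3 − (4/3)·5 = 15.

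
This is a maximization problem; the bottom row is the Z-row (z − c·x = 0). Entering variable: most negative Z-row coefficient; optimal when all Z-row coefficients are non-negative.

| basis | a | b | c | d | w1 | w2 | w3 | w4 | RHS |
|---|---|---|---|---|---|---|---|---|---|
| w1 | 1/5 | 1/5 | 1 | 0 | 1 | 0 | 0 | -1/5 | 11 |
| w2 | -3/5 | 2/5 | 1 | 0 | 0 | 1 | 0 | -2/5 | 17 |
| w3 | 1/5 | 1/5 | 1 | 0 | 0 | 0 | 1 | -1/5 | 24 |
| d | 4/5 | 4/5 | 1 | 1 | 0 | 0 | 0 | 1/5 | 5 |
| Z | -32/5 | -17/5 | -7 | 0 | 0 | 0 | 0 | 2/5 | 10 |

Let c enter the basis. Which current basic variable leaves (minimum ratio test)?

Column c entries and ratios — w1: 11/1 = 11; w2: 17/1 = 17; w3: 24/1 = 24; d: 5/1 = 5.
Smallest ratio is 5 in the row of d, so d leaves.

d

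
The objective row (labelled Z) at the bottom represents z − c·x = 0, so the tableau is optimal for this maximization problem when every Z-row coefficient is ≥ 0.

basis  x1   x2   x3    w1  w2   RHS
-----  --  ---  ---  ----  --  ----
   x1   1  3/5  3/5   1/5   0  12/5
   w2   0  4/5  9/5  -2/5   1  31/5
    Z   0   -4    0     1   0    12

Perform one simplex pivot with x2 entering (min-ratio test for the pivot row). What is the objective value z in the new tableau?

Ratio test on column x2 — row 1: (12/5)/(3/5) = 4; row 2: (31/5)/(4/5) = 31/4. Minimum is 4 at row 1 (x1 leaves); pivot element 3/5.
Pivot on row 1; the Z-row RHS becomes 12 − (-4)·4 = 28.

28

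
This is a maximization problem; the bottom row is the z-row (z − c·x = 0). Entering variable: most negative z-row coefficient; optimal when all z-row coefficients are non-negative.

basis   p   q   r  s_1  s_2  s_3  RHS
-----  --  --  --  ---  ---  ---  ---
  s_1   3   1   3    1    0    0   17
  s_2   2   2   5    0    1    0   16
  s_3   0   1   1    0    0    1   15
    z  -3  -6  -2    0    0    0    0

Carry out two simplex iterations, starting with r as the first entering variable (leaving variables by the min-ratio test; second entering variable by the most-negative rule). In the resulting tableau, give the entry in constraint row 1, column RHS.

9

Ratio test on column r — row 1: 17/3 = 17/3; row 2: 16/5 = 16/5; row 3: 15/1 = 15. Minimum is 16/5 at row 2 (s_2 leaves); pivot element 5.
Divide row 2 by 5; eliminate column r from the other rows.
Second iteration: most negative z-row entry is -26/5 in column q, so q enters.
Ratio test on column q — row 1: entry -1/5 ≤ 0; row 2: (16/5)/(2/5) = 8; row 3: (59/5)/(3/5) = 59/3. Minimum is 8 at row 2 (r leaves); pivot element 2/5.
Divide row 2 by 2/5; eliminate column q from the other rows.
After both pivots, the entry at constraint row 1, column RHS is 9.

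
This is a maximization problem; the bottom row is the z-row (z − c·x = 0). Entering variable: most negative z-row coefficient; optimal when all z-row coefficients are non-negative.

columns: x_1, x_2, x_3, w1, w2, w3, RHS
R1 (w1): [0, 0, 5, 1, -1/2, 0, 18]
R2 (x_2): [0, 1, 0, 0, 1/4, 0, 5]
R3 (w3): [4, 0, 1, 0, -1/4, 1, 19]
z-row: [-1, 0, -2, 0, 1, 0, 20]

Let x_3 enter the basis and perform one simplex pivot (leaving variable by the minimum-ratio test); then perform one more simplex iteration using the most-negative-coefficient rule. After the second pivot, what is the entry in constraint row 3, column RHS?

77/20

Ratio test on column x_3 — row 1: 18/5 = 18/5; row 2: entry 0 ≤ 0; row 3: 19/1 = 19. Minimum is 18/5 at row 1 (w1 leaves); pivot element 5.
Divide row 1 by 5; eliminate column x_3 from the other rows.
Second iteration: most negative z-row entry is -1 in column x_1, so x_1 enters.
Ratio test on column x_1 — row 1: entry 0 ≤ 0; row 2: entry 0 ≤ 0; row 3: (77/5)/4 = 77/20. Minimum is 77/20 at row 3 (w3 leaves); pivot element 4.
Divide row 3 by 4; eliminate column x_1 from the other rows.
After both pivots, the entry at constraint row 3, column RHS is 77/20.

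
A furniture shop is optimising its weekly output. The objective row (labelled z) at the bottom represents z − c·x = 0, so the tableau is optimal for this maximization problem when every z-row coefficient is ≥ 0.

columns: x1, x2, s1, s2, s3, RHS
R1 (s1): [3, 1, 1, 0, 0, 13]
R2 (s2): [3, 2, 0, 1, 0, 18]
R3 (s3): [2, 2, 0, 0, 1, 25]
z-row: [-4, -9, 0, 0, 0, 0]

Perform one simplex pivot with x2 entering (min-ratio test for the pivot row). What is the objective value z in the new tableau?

Ratio test on column x2 — row 1: 13/1 = 13; row 2: 18/2 = 9; row 3: 25/2 = 25/2. Minimum is 9 at row 2 (s2 leaves); pivot element 2.
Pivot on row 2; the z-row RHS becomes 0 − (-9)·9 = 81.

81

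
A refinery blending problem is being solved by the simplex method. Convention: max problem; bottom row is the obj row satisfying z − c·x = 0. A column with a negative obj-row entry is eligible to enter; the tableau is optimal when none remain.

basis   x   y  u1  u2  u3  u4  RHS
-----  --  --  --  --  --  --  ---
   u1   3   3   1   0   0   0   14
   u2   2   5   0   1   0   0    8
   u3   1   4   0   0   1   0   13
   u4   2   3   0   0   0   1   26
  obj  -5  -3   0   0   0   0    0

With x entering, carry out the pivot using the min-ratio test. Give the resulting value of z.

20

Ratio test on column x — row 1: 14/3 = 14/3; row 2: 8/2 = 4; row 3: 13/1 = 13; row 4: 26/2 = 13. Minimum is 4 at row 2 (u2 leaves); pivot element 2.
Pivot on row 2; the obj-row RHS becomes 0 − (-5)·4 = 20.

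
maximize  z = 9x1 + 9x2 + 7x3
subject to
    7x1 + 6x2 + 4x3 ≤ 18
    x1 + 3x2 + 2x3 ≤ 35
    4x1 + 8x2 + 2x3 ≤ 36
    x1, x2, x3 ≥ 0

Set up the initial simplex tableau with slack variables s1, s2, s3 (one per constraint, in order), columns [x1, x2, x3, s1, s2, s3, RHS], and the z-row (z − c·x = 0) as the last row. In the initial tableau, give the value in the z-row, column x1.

The z-row carries the negated objective coefficients: the x1 entry is -9.

-9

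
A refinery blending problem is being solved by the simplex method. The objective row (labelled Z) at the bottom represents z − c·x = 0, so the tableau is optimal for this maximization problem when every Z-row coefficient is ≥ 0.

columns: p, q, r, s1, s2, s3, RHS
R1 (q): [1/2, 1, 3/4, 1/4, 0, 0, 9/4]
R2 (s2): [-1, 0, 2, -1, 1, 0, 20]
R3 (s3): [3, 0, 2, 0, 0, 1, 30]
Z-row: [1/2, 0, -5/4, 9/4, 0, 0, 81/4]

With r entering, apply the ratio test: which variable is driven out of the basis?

q

Column r entries and ratios — q: (9/4)/(3/4) = 3; s2: 20/2 = 10; s3: 30/2 = 15.
Smallest ratio is 3 in the row of q, so q leaves.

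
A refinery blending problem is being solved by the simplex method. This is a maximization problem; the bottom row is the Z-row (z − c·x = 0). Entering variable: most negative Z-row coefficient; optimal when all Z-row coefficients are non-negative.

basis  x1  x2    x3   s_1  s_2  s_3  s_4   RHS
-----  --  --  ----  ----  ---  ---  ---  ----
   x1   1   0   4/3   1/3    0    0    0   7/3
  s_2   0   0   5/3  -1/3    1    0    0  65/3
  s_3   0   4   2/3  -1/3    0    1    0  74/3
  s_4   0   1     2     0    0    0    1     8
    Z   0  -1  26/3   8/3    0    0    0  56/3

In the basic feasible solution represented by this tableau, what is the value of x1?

7/3

x1 is basic (row 1); its value is the RHS of that row, 7/3.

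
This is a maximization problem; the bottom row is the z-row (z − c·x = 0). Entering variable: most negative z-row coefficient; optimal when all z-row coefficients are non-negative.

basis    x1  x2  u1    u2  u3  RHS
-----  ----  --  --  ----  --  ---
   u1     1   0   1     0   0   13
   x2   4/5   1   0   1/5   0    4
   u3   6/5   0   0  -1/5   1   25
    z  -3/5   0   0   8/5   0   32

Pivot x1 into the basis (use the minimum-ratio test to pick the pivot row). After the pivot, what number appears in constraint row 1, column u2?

-1/4

Ratio test on column x1 — row 1: 13/1 = 13; row 2: 4/(4/5) = 5; row 3: 25/(6/5) = 125/6. Minimum is 5 at row 2 (x2 leaves); pivot element 4/5.
Divide row 2 by 4/5; eliminate column x1 from the other rows.
Row 1 update in column u2: 0 − 1·(1/4) = -1/4.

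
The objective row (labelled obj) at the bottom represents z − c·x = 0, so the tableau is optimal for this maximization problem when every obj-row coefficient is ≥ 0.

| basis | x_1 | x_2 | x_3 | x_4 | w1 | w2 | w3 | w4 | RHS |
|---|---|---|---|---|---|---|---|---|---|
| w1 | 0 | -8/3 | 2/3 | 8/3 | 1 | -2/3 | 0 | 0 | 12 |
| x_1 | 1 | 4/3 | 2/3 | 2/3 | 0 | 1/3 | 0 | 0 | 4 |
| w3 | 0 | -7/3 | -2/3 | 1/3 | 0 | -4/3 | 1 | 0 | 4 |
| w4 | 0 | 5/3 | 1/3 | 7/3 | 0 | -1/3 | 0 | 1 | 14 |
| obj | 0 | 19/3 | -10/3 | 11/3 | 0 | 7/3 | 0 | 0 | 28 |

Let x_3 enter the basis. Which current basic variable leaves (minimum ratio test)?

x_1

Column x_3 entries and ratios — w1: 12/(2/3) = 18; x_1: 4/(2/3) = 6; w3: -2/3 ≤ 0, skip; w4: 14/(1/3) = 42.
Smallest ratio is 6 in the row of x_1, so x_1 leaves.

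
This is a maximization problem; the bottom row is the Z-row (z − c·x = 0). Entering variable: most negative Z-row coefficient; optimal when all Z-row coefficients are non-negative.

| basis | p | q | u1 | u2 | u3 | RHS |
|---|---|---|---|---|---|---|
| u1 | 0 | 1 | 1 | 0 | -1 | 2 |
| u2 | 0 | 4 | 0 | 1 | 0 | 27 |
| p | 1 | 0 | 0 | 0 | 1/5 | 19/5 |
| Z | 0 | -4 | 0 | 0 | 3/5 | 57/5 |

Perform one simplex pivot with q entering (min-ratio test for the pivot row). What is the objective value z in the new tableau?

97/5

Ratio test on column q — row 1: 2/1 = 2; row 2: 27/4 = 27/4; row 3: entry 0 ≤ 0. Minimum is 2 at row 1 (u1 leaves); pivot element 1.
Pivot on row 1; the Z-row RHS becomes 57/5 − (-4)·2 = 97/5.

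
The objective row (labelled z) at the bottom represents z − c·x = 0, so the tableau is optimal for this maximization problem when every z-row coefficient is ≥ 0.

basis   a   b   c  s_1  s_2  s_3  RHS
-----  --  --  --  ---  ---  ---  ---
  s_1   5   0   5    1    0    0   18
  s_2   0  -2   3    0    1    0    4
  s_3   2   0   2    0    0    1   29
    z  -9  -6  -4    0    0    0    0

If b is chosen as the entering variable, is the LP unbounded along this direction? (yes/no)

yes

Every constraint-row entry in column b is ≤ 0, so increasing b is unbounded.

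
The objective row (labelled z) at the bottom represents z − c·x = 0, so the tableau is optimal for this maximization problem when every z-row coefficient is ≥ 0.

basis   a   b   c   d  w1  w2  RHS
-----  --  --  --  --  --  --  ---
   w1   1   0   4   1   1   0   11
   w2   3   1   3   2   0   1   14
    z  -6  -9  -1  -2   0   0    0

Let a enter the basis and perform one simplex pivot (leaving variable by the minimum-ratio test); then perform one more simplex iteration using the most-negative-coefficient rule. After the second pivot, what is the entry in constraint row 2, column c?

Ratio test on column a — row 1: 11/1 = 11; row 2: 14/3 = 14/3. Minimum is 14/3 at row 2 (w2 leaves); pivot element 3.
Divide row 2 by 3; eliminate column a from the other rows.
Second iteration: most negative z-row entry is -7 in column b, so b enters.
Ratio test on column b — row 1: entry -1/3 ≤ 0; row 2: (14/3)/(1/3) = 14. Minimum is 14 at row 2 (a leaves); pivot element 1/3.
Divide row 2 by 1/3; eliminate column b from the other rows.
After both pivots, the entry at constraint row 2, column c is 3.

3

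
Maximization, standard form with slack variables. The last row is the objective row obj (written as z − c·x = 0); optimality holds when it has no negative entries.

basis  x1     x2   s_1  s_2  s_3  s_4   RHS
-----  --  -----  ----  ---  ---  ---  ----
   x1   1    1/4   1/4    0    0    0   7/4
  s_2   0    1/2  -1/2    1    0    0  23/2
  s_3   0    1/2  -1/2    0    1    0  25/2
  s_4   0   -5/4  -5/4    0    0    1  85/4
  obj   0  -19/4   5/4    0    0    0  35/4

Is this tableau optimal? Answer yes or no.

The obj-row has a negative entry -19/4 in column x2, so it is not optimal.

no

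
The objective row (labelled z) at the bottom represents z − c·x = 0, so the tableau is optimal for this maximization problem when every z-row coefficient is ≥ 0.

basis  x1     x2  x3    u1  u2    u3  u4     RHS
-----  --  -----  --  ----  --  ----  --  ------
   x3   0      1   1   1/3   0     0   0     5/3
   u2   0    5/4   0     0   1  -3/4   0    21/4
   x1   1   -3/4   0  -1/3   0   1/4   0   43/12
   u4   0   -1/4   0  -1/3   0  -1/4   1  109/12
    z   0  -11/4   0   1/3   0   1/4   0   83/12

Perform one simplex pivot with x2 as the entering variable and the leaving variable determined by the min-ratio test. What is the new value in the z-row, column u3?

1/4

Ratio test on column x2 — row 1: (5/3)/1 = 5/3; row 2: (21/4)/(5/4) = 21/5; row 3: entry -3/4 ≤ 0; row 4: entry -1/4 ≤ 0. Minimum is 5/3 at row 1 (x3 leaves); pivot element 1.
Divide row 1 by 1; eliminate column x2 from the other rows.
z-row update in column u3: 1/4 − (-11/4)·0 = 1/4.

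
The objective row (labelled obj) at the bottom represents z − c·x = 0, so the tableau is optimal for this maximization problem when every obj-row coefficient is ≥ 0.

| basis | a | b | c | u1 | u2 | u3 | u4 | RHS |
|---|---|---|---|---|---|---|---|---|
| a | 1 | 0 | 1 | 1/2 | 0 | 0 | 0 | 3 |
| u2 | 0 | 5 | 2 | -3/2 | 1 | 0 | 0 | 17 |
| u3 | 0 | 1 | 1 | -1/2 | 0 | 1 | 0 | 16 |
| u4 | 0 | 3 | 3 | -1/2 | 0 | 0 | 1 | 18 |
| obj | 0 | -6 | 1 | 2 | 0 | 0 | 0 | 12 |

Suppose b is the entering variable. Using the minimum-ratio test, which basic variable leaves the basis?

Column b entries and ratios — a: 0 ≤ 0, skip; u2: 17/5 = 17/5; u3: 16/1 = 16; u4: 18/3 = 6.
Smallest ratio is 17/5 in the row of u2, so u2 leaves.

u2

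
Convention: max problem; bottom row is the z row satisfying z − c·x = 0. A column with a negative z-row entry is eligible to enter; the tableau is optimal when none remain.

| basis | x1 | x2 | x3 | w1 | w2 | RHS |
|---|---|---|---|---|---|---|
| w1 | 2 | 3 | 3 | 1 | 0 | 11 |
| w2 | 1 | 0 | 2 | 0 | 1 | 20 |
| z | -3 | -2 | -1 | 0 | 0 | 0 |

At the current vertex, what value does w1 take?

w1 is basic (row 1); its value is the RHS of that row, 11.

11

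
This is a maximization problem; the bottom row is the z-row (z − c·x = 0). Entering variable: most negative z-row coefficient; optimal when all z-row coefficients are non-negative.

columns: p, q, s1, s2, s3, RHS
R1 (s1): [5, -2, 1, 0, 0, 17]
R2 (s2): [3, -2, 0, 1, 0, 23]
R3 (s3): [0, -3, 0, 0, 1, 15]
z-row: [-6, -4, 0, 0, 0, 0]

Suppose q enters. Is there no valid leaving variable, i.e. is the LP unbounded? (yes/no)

yes

Every constraint-row entry in column q is ≤ 0, so increasing q is unbounded.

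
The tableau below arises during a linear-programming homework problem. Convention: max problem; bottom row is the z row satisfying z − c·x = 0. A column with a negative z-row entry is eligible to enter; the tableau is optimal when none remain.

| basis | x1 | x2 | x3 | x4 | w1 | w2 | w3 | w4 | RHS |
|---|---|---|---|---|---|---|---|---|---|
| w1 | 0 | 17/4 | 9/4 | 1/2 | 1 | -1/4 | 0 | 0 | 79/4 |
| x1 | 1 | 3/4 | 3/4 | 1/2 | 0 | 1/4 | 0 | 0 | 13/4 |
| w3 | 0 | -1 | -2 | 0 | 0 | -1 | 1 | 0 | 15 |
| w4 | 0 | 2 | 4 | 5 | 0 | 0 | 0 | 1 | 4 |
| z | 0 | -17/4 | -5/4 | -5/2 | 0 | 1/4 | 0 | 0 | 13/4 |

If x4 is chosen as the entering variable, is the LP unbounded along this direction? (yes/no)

no

Column x4 has positive entries in row(s) 1, 2, 4, so the ratio test bounds it — not unbounded.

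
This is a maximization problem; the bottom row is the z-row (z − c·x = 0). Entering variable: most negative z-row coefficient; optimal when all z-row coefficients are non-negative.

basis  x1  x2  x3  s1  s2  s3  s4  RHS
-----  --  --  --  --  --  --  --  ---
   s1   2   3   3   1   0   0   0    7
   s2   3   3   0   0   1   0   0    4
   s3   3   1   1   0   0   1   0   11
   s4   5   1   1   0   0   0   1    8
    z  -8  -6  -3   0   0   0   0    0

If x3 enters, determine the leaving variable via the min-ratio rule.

Column x3 entries and ratios — s1: 7/3 = 7/3; s2: 0 ≤ 0, skip; s3: 11/1 = 11; s4: 8/1 = 8.
Smallest ratio is 7/3 in the row of s1, so s1 leaves.

s1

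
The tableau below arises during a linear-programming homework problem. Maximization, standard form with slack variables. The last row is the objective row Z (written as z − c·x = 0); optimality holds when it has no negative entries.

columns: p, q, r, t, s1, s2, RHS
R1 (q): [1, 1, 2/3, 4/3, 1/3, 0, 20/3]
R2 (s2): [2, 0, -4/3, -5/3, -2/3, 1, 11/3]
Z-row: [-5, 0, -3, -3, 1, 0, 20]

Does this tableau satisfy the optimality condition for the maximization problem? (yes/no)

The Z-row has a negative entry -5 in column p, so it is not optimal.

no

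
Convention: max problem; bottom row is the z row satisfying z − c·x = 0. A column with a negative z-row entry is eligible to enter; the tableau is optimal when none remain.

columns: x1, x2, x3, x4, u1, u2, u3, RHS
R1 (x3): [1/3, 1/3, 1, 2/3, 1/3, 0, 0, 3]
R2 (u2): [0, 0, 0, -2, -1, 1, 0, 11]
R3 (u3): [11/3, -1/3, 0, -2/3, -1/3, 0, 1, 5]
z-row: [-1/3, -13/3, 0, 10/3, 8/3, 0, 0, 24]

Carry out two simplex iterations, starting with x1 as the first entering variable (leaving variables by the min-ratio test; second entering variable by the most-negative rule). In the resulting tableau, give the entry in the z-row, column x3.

12

Ratio test on column x1 — row 1: 3/(1/3) = 9; row 2: entry 0 ≤ 0; row 3: 5/(11/3) = 15/11. Minimum is 15/11 at row 3 (u3 leaves); pivot element 11/3.
Divide row 3 by 11/3; eliminate column x1 from the other rows.
Second iteration: most negative z-row entry is -48/11 in column x2, so x2 enters.
Ratio test on column x2 — row 1: (28/11)/(4/11) = 7; row 2: entry 0 ≤ 0; row 3: entry -1/11 ≤ 0. Minimum is 7 at row 1 (x3 leaves); pivot element 4/11.
Divide row 1 by 4/11; eliminate column x2 from the other rows.
After both pivots, the entry at the z-row, column x3 is 12.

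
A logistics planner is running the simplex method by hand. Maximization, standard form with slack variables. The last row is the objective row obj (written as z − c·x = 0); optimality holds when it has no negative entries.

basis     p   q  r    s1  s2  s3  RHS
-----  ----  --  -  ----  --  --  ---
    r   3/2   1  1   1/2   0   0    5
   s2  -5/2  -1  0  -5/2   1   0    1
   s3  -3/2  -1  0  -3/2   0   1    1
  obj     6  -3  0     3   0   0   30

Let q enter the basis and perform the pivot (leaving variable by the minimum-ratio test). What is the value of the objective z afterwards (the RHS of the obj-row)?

Ratio test on column q — row 1: 5/1 = 5; row 2: entry -1 ≤ 0; row 3: entry -1 ≤ 0. Minimum is 5 at row 1 (r leaves); pivot element 1.
Pivot on row 1; the obj-row RHS becomes 30 − (-3)·5 = 45.

45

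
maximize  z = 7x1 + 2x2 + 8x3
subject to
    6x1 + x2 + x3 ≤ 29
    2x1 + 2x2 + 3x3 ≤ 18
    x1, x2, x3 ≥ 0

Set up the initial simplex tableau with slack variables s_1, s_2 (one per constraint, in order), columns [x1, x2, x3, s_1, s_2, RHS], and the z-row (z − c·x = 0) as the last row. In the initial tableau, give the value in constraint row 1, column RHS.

The RHS of constraint 1 is b_1 = 29.

29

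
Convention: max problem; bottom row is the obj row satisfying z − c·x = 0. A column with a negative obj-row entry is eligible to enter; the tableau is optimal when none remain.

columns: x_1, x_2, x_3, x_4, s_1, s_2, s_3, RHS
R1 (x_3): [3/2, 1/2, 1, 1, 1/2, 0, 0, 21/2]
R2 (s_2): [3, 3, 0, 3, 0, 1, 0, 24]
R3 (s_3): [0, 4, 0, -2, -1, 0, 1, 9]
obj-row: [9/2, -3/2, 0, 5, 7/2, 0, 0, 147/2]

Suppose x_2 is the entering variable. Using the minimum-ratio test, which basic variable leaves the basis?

Column x_2 entries and ratios — x_3: (21/2)/(1/2) = 21; s_2: 24/3 = 8; s_3: 9/4 = 9/4.
Smallest ratio is 9/4 in the row of s_3, so s_3 leaves.

s_3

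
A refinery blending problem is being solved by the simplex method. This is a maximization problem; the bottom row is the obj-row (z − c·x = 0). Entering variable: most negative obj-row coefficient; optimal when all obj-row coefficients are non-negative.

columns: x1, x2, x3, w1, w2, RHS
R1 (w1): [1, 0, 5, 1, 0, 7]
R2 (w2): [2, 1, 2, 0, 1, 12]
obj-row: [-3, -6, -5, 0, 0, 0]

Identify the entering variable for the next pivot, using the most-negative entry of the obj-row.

x2

Negative obj-row entries: x1: -3, x2: -6, x3: -5.
The most negative is -6 in column x2, so x2 enters.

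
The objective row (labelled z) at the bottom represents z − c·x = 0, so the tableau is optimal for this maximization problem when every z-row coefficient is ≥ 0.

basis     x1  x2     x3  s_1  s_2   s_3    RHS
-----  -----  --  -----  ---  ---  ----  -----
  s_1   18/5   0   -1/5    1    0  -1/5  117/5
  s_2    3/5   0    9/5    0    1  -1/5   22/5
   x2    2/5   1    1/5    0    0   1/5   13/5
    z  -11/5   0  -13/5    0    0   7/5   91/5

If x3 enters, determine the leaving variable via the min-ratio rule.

s_2

Column x3 entries and ratios — s_1: -1/5 ≤ 0, skip; s_2: (22/5)/(9/5) = 22/9; x2: (13/5)/(1/5) = 13.
Smallest ratio is 22/9 in the row of s_2, so s_2 leaves.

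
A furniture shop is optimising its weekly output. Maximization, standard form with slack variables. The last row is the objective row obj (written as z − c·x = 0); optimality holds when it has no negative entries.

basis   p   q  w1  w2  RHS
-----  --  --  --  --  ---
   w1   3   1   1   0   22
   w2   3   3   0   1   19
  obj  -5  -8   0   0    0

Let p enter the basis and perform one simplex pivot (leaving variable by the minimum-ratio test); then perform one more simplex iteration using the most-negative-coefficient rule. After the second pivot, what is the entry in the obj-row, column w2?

Ratio test on column p — row 1: 22/3 = 22/3; row 2: 19/3 = 19/3. Minimum is 19/3 at row 2 (w2 leaves); pivot element 3.
Divide row 2 by 3; eliminate column p from the other rows.
Second iteration: most negative obj-row entry is -3 in column q, so q enters.
Ratio test on column q — row 1: entry -2 ≤ 0; row 2: (19/3)/1 = 19/3. Minimum is 19/3 at row 2 (p leaves); pivot element 1.
Divide row 2 by 1; eliminate column q from the other rows.
After both pivots, the entry at the obj-row, column w2 is 8/3.

8/3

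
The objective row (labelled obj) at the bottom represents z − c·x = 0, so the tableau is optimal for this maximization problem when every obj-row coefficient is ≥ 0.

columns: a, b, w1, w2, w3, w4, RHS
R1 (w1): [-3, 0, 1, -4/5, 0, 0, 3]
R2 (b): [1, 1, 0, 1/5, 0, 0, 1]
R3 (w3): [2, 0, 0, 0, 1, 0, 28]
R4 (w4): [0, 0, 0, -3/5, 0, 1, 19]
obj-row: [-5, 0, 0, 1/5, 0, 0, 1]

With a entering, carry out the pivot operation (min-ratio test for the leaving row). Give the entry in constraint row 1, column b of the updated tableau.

3

Ratio test on column a — row 1: entry -3 ≤ 0; row 2: 1/1 = 1; row 3: 28/2 = 14; row 4: entry 0 ≤ 0. Minimum is 1 at row 2 (b leaves); pivot element 1.
Divide row 2 by 1; eliminate column a from the other rows.
Row 1 update in column b: 0 − (-3)·1 = 3.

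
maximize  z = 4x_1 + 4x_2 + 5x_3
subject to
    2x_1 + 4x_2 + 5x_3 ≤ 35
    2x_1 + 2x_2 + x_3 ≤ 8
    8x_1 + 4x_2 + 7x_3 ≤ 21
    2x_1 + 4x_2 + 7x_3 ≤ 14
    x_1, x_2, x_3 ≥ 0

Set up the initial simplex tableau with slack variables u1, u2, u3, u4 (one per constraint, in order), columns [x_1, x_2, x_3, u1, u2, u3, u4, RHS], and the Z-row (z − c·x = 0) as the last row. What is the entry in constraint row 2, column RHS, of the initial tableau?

The RHS of constraint 2 is b_2 = 8.

8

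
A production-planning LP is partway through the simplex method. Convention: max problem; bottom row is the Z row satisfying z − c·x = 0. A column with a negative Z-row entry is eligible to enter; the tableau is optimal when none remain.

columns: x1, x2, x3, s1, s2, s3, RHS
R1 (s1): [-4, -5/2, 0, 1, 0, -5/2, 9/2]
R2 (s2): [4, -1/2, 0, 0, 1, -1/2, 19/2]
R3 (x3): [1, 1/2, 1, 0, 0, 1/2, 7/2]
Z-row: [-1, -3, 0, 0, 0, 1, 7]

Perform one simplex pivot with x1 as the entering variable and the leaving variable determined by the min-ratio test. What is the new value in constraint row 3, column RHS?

Ratio test on column x1 — row 1: entry -4 ≤ 0; row 2: (19/2)/4 = 19/8; row 3: (7/2)/1 = 7/2. Minimum is 19/8 at row 2 (s2 leaves); pivot element 4.
Divide row 2 by 4; eliminate column x1 from the other rows.
Row 3 update in column RHS: 7/2 − 1·(19/8) = 9/8.

9/8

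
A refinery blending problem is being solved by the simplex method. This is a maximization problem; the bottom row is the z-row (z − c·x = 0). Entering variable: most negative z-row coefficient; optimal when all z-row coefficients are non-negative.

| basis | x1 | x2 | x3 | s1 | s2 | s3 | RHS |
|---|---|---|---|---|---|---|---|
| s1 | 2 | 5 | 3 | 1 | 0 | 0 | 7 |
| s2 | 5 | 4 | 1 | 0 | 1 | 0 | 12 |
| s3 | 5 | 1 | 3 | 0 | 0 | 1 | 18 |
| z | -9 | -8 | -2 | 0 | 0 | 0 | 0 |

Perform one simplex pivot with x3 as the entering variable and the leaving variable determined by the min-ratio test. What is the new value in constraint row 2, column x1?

Ratio test on column x3 — row 1: 7/3 = 7/3; row 2: 12/1 = 12; row 3: 18/3 = 6. Minimum is 7/3 at row 1 (s1 leaves); pivot element 3.
Divide row 1 by 3; eliminate column x3 from the other rows.
Row 2 update in column x1: 5 − 1·(2/3) = 13/3.

13/3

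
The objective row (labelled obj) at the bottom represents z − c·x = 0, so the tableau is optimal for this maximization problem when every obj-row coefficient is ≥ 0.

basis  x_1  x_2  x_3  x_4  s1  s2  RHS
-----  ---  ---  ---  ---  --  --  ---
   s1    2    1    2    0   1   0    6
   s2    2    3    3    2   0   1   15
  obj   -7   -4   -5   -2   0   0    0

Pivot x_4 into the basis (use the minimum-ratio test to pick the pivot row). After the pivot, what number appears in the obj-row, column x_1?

Ratio test on column x_4 — row 1: entry 0 ≤ 0; row 2: 15/2 = 15/2. Minimum is 15/2 at row 2 (s2 leaves); pivot element 2.
Divide row 2 by 2; eliminate column x_4 from the other rows.
obj-row update in column x_1: -7 − (-2)·1 = -5.

-5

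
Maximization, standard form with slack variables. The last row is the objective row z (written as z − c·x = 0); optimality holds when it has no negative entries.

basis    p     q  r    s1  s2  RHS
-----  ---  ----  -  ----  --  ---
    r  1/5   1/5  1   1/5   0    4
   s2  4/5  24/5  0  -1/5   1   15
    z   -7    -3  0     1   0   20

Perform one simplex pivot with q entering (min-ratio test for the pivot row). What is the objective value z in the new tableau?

Ratio test on column q — row 1: 4/(1/5) = 20; row 2: 15/(24/5) = 25/8. Minimum is 25/8 at row 2 (s2 leaves); pivot element 24/5.
Pivot on row 2; the z-row RHS becomes 20 − (-3)·(25/8) = 235/8.

235/8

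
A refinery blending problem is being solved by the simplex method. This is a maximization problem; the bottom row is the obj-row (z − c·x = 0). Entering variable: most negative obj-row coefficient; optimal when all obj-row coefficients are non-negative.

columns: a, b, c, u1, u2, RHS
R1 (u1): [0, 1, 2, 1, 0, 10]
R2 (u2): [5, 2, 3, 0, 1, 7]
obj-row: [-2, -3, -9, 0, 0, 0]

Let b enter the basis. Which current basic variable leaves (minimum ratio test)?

Column b entries and ratios — u1: 10/1 = 10; u2: 7/2 = 7/2.
Smallest ratio is 7/2 in the row of u2, so u2 leaves.

u2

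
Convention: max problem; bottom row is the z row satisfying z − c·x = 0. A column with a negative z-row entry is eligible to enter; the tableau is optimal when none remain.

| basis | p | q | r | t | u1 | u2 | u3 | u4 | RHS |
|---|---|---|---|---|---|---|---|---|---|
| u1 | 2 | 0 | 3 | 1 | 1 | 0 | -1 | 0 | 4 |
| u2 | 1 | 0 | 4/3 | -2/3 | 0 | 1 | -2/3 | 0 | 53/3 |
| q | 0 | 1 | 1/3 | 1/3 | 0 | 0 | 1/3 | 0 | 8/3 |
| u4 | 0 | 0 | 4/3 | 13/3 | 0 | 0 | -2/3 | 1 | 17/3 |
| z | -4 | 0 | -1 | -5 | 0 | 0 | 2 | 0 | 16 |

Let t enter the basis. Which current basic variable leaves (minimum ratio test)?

u4

Column t entries and ratios — u1: 4/1 = 4; u2: -2/3 ≤ 0, skip; q: (8/3)/(1/3) = 8; u4: (17/3)/(13/3) = 17/13.
Smallest ratio is 17/13 in the row of u4, so u4 leaves.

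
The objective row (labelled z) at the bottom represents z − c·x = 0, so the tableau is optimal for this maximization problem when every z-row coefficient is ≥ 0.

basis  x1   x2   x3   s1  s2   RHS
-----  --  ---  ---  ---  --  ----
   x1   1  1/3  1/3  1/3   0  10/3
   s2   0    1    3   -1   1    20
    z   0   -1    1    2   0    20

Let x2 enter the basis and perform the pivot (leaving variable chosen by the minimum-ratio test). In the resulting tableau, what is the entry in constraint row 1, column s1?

Ratio test on column x2 — row 1: (10/3)/(1/3) = 10; row 2: 20/1 = 20. Minimum is 10 at row 1 (x1 leaves); pivot element 1/3.
Divide row 1 by 1/3; eliminate column x2 from the other rows.
In the new row 1, the s1 entry is the old entry divided by the pivot: (1/3)/(1/3) = 1.

1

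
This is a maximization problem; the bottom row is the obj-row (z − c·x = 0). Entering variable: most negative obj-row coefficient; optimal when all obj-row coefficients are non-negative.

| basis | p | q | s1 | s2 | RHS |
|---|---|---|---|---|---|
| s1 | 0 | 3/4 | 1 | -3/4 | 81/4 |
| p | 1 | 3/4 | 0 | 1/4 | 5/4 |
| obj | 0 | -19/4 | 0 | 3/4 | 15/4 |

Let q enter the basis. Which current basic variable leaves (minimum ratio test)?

Column q entries and ratios — s1: (81/4)/(3/4) = 27; p: (5/4)/(3/4) = 5/3.
Smallest ratio is 5/3 in the row of p, so p leaves.

p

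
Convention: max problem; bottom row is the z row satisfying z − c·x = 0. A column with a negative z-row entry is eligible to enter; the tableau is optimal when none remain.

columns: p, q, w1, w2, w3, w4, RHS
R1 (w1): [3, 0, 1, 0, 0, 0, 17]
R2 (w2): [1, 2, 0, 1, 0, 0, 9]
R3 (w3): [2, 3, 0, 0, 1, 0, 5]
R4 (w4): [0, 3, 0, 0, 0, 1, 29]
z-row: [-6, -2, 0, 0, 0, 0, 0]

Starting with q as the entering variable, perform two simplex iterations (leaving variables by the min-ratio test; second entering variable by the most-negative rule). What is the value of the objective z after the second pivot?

Ratio test on column q — row 1: entry 0 ≤ 0; row 2: 9/2 = 9/2; row 3: 5/3 = 5/3; row 4: 29/3 = 29/3. Minimum is 5/3 at row 3 (w3 leaves); pivot element 3.
Pivot on row 3; the z-row RHS becomes 0 − (-2)·(5/3) = 10/3.
Next entering variable (most negative z-row entry -14/3): p.
Ratio test on column p — row 1: 17/3 = 17/3; row 2: entry -1/3 ≤ 0; row 3: (5/3)/(2/3) = 5/2; row 4: entry -2 ≤ 0. Minimum is 5/2 at row 3 (q leaves); pivot element 2/3.
After the second pivot the z-row RHS is 10/3 − (-14/3)·(5/2) = 15.

15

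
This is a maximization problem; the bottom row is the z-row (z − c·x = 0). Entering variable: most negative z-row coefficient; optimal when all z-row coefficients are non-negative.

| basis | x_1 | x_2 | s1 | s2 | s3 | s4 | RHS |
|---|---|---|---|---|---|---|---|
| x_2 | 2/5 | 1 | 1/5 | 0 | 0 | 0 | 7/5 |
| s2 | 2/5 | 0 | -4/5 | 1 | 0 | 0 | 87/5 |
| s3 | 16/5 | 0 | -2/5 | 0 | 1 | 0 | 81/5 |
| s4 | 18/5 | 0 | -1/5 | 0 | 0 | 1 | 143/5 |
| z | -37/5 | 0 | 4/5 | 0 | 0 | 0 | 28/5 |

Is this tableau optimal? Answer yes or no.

The z-row has a negative entry -37/5 in column x_1, so it is not optimal.

no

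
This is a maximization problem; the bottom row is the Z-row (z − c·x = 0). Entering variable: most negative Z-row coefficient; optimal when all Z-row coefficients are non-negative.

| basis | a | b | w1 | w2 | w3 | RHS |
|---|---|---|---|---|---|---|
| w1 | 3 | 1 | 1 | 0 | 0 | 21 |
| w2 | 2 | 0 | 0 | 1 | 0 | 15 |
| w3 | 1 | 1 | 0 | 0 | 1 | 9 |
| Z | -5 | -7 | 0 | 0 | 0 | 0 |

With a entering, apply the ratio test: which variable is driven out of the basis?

w1

Column a entries and ratios — w1: 21/3 = 7; w2: 15/2 = 15/2; w3: 9/1 = 9.
Smallest ratio is 7 in the row of w1, so w1 leaves.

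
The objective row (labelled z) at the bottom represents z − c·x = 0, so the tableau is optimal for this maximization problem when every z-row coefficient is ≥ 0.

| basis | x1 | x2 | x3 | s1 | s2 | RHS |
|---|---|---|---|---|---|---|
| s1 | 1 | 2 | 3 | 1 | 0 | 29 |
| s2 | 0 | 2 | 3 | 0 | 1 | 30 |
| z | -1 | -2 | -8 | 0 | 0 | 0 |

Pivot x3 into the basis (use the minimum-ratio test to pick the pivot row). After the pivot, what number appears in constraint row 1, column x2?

Ratio test on column x3 — row 1: 29/3 = 29/3; row 2: 30/3 = 10. Minimum is 29/3 at row 1 (s1 leaves); pivot element 3.
Divide row 1 by 3; eliminate column x3 from the other rows.
In the new row 1, the x2 entry is the old entry divided by the pivot: 2/3 = 2/3.

2/3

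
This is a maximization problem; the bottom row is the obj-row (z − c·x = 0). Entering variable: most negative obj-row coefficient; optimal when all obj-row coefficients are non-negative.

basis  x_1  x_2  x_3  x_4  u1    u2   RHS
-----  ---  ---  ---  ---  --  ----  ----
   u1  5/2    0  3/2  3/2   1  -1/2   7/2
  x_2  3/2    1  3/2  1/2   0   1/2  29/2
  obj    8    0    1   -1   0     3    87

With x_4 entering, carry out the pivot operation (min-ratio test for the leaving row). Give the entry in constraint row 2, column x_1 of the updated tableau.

Ratio test on column x_4 — row 1: (7/2)/(3/2) = 7/3; row 2: (29/2)/(1/2) = 29. Minimum is 7/3 at row 1 (u1 leaves); pivot element 3/2.
Divide row 1 by 3/2; eliminate column x_4 from the other rows.
Row 2 update in column x_1: 3/2 − (1/2)·(5/3) = 2/3.

2/3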